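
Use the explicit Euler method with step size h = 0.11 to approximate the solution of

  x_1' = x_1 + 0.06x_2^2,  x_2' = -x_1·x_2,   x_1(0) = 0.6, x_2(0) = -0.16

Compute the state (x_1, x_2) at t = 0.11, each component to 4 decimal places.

Euler on (x_1,x_2): x_1_{n+1} = x_1_n + h·x_1', x_2_{n+1} = x_2_n + h·x_2'.
0.000000: (0.600000, -0.160000); f=(0.601536, 0.096000) → (0.666169, -0.149440)
(x_1(0.11), x_2(0.11)) ≈ (0.6662, -0.1494)

0.6662, -0.1494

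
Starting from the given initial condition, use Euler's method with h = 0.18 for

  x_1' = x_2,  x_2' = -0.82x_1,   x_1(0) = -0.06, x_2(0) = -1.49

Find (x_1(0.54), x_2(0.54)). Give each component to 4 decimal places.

Euler on (x_1,x_2): x_1_{n+1} = x_1_n + h·x_1', x_2_{n+1} = x_2_n + h·x_2'.
0.000000: (-0.060000, -1.490000); f=(-1.490000, 0.049200) → (-0.328200, -1.481144)
0.180000: (-0.328200, -1.481144); f=(-1.481144, 0.269124) → (-0.594806, -1.432702)
0.360000: (-0.594806, -1.432702); f=(-1.432702, 0.487741) → (-0.852692, -1.344908)
(x_1(0.54), x_2(0.54)) ≈ (-0.8527, -1.3449)

-0.8527, -1.3449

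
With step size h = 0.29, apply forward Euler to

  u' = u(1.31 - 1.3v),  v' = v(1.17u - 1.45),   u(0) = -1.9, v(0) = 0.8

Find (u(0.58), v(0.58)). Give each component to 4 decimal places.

Euler on (u,v): u_{n+1} = u_n + h·u', v_{n+1} = v_n + h·v'.
0.000000: (-1.900000, 0.800000); f=(-0.513000, -2.938400) → (-2.048770, -0.052136)
0.290000: (-2.048770, -0.052136); f=(-2.822748, 0.200570) → (-2.867367, 0.006029)
(u(0.58), v(0.58)) ≈ (-2.8674, 0.0060)

-2.8674, 0.0060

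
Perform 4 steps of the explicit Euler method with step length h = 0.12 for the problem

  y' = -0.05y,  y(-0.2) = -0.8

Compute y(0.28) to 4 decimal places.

-0.7810

Euler: y_{n+1} = y_n + h·f(x_n, y_n).
x=-0.200000, y=-0.800000: f=0.040000 → y ← -0.800000 + 0.12·0.040000 = -0.795200
x=-0.080000, y=-0.795200: f=0.039760 → y ← -0.795200 + 0.12·0.039760 = -0.790429
x=0.040000, y=-0.790429: f=0.039521 → y ← -0.790429 + 0.12·0.039521 = -0.785686
x=0.160000, y=-0.785686: f=0.039284 → y ← -0.785686 + 0.12·0.039284 = -0.780972
y(0.28) ≈ -0.7810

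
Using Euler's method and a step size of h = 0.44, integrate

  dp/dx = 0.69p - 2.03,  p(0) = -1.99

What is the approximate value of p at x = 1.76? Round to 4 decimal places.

Euler: p_{n+1} = p_n + h·f(x_n, p_n).
x=0.000000, p=-1.990000: f=-3.403100 → p ← -1.990000 + 0.44·(-3.403100) = -3.487364
x=0.440000, p=-3.487364: f=-4.436281 → p ← -3.487364 + 0.44·(-4.436281) = -5.439328
x=0.880000, p=-5.439328: f=-5.783136 → p ← -5.439328 + 0.44·(-5.783136) = -7.983908
x=1.320000, p=-7.983908: f=-7.538896 → p ← -7.983908 + 0.44·(-7.538896) = -11.301022
p(1.76) ≈ -11.3010

-11.3010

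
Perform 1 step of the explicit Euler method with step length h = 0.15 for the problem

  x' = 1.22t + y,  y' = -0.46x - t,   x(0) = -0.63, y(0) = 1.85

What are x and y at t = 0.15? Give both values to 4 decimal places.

-0.3525, 1.8935

Euler on (x,y): x_{n+1} = x_n + h·x', y_{n+1} = y_n + h·y'.
0.000000: (-0.630000, 1.850000); f=(1.850000, 0.289800) → (-0.352500, 1.893470)
(x(0.15), y(0.15)) ≈ (-0.3525, 1.8935)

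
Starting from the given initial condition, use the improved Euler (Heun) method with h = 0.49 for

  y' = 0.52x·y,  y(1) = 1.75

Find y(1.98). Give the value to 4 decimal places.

Heun: k1 = f(x_n, y_n); k2 = f(x_n + h, y_n + h·k1); y_{n+1} = y_n + (h/2)·(k1 + k2).
x=1.000000, y=1.750000:
  k1 = f(1.000000, 1.750000) = 0.910000
  k2 = f(1.490000, 2.195900) = 1.701383
  y ← 1.750000 + (0.49/2)·(0.910000 + 1.701383) = 2.389789
x=1.490000, y=2.389789:
  k1 = f(1.490000, 2.389789) = 1.851608
  k2 = f(1.980000, 3.297077) = 3.394671
  y ← 2.389789 + (0.49/2)·(1.851608 + 3.394671) = 3.675127
y(1.98) ≈ 3.6751

3.6751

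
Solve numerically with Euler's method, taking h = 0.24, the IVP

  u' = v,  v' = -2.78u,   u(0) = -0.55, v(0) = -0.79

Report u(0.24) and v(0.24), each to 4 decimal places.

-0.7396, -0.4230

Euler on (u,v): u_{n+1} = u_n + h·u', v_{n+1} = v_n + h·v'.
0.000000: (-0.550000, -0.790000); f=(-0.790000, 1.529000) → (-0.739600, -0.423040)
(u(0.24), v(0.24)) ≈ (-0.7396, -0.4230)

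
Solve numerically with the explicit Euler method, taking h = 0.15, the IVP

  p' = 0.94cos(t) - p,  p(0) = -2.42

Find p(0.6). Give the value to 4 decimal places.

-0.8345

Euler: p_{n+1} = p_n + h·f(t_n, p_n).
t=0.000000, p=-2.420000: f=3.360000 → p ← -2.420000 + 0.15·3.360000 = -1.916000
t=0.150000, p=-1.916000: f=2.845445 → p ← -1.916000 + 0.15·2.845445 = -1.489183
t=0.300000, p=-1.489183: f=2.387200 → p ← -1.489183 + 0.15·2.387200 = -1.131103
t=0.450000, p=-1.131103: f=1.977524 → p ← -1.131103 + 0.15·1.977524 = -0.834475
p(0.6) ≈ -0.8345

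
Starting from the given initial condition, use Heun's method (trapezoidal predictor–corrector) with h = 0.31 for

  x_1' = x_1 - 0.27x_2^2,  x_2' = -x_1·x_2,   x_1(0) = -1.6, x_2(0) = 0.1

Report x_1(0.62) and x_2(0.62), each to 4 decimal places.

Heun on (x_1,x_2): k1 = f(t_n, state_n); k2 = f(t_n + h, state_n + h·k1); state_{n+1} = state_n + (h/2)·(k1 + k2).
0.000000: (-1.600000, 0.100000)
  k1 = (-1.602700, 0.160000)
  predictor → (-2.096837, 0.149600)
  k2 = (-2.102880, 0.313687)
  → (-2.174365, 0.173421)
0.310000: (-2.174365, 0.173421)
  k1 = (-2.182485, 0.377082)
  predictor → (-2.850935, 0.290317)
  k2 = (-2.873692, 0.827674)
  → (-2.958072, 0.360159)
(x_1(0.62), x_2(0.62)) ≈ (-2.9581, 0.3602)

-2.9581, 0.3602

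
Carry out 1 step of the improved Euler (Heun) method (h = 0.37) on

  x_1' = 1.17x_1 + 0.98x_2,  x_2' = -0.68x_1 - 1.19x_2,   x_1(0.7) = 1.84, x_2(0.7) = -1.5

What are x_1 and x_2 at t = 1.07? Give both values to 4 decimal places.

Heun on (x_1,x_2): k1 = f(t_n, state_n); k2 = f(t_n + h, state_n + h·k1); state_{n+1} = state_n + (h/2)·(k1 + k2).
0.700000: (1.840000, -1.500000)
  k1 = (0.682800, 0.533800)
  predictor → (2.092636, -1.302494)
  k2 = (1.171940, 0.126975)
  → (2.183127, -1.377757)
(x_1(1.07), x_2(1.07)) ≈ (2.1831, -1.3778)

2.1831, -1.3778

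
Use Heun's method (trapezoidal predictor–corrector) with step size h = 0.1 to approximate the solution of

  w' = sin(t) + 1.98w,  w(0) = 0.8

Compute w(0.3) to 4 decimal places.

1.4976

Heun: k1 = f(t_n, w_n); k2 = f(t_n + h, w_n + h·k1); w_{n+1} = w_n + (h/2)·(k1 + k2).
t=0.000000, w=0.800000:
  k1 = f(0.000000, 0.800000) = 1.584000
  k2 = f(0.100000, 0.958400) = 1.997465
  w ← 0.800000 + (0.1/2)·(1.584000 + 1.997465) = 0.979073
t=0.100000, w=0.979073:
  k1 = f(0.100000, 0.979073) = 2.038398
  k2 = f(0.200000, 1.182913) = 2.540837
  w ← 0.979073 + (0.1/2)·(2.038398 + 2.540837) = 1.208035
t=0.200000, w=1.208035:
  k1 = f(0.200000, 1.208035) = 2.590579
  k2 = f(0.300000, 1.467093) = 3.200364
  w ← 1.208035 + (0.1/2)·(2.590579 + 3.200364) = 1.497582
w(0.3) ≈ 1.4976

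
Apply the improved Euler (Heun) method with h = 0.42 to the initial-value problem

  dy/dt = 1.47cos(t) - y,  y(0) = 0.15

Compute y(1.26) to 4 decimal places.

Heun: k1 = f(t_n, y_n); k2 = f(t_n + h, y_n + h·k1); y_{n+1} = y_n + (h/2)·(k1 + k2).
t=0.000000, y=0.150000:
  k1 = f(0.000000, 0.150000) = 1.320000
  k2 = f(0.420000, 0.704400) = 0.637841
  y ← 0.150000 + (0.42/2)·(1.320000 + 0.637841) = 0.561147
t=0.420000, y=0.561147:
  k1 = f(0.420000, 0.561147) = 0.781094
  k2 = f(0.840000, 0.889206) = 0.091964
  y ← 0.561147 + (0.42/2)·(0.781094 + 0.091964) = 0.744489
t=0.840000, y=0.744489:
  k1 = f(0.840000, 0.744489) = 0.236682
  k2 = f(1.260000, 0.843895) = -0.394344
  y ← 0.744489 + (0.42/2)·(0.236682 + (-0.394344)) = 0.711380
y(1.26) ≈ 0.7114

0.7114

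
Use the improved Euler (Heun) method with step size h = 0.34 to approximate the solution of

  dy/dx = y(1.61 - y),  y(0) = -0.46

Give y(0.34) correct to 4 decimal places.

-0.9408

Heun: k1 = f(x_n, y_n); k2 = f(x_n + h, y_n + h·k1); y_{n+1} = y_n + (h/2)·(k1 + k2).
x=0.000000, y=-0.460000:
  k1 = f(0.000000, -0.460000) = -0.952200
  k2 = f(0.340000, -0.783748) = -1.876095
  y ← -0.460000 + (0.34/2)·(-0.952200 + (-1.876095)) = -0.940810
y(0.34) ≈ -0.9408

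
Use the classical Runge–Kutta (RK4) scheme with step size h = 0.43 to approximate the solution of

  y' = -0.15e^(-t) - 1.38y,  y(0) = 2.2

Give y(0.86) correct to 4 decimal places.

0.6263

RK4: k1 = f(t_n, y_n); k2 = f(t_n + h/2, y_n + (h/2)·k1); k3 = f(t_n + h/2, y_n + (h/2)·k2); k4 = f(t_n + h, y_n + h·k3); y_{n+1} = y_n + (h/6)·(k1 + 2k2 + 2k3 + k4).
t=0.000000, y=2.200000:
  k1 = f(0.000000, 2.200000) = -3.186000
  k2 = f(0.215000, 1.515010) = -2.211695
  k3 = f(0.215000, 1.724486) = -2.500771
  k4 = f(0.430000, 1.124668) = -1.649619
  y ← 2.200000 + (0.43/6)·(k1 + 2k2 + 2k3 + k4) = 1.177994
t=0.430000, y=1.177994:
  k1 = f(0.430000, 1.177994) = -1.723208
  k2 = f(0.645000, 0.807504) = -1.193055
  k3 = f(0.645000, 0.921487) = -1.350351
  k4 = f(0.860000, 0.597343) = -0.887807
  y ← 1.177994 + (0.43/6)·(k1 + 2k2 + 2k3 + k4) = 0.626316
y(0.86) ≈ 0.6263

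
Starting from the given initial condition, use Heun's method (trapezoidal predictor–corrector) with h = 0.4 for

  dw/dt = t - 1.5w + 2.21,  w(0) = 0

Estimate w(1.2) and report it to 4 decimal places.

Heun: k1 = f(t_n, w_n); k2 = f(t_n + h, w_n + h·k1); w_{n+1} = w_n + (h/2)·(k1 + k2).
t=0.000000, w=0.000000:
  k1 = f(0.000000, 0.000000) = 2.210000
  k2 = f(0.400000, 0.884000) = 1.284000
  w ← 0.000000 + (0.4/2)·(2.210000 + 1.284000) = 0.698800
t=0.400000, w=0.698800:
  k1 = f(0.400000, 0.698800) = 1.561800
  k2 = f(0.800000, 1.323520) = 1.024720
  w ← 0.698800 + (0.4/2)·(1.561800 + 1.024720) = 1.216104
t=0.800000, w=1.216104:
  k1 = f(0.800000, 1.216104) = 1.185844
  k2 = f(1.200000, 1.690442) = 0.874338
  w ← 1.216104 + (0.4/2)·(1.185844 + 0.874338) = 1.628140
w(1.2) ≈ 1.6281

1.6281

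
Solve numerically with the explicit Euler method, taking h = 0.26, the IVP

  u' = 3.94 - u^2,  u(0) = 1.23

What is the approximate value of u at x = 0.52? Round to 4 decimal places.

Euler: u_{n+1} = u_n + h·f(x_n, u_n).
x=0.000000, u=1.230000: f=2.427100 → u ← 1.230000 + 0.26·2.427100 = 1.861046
x=0.260000, u=1.861046: f=0.476508 → u ← 1.861046 + 0.26·0.476508 = 1.984938
u(0.52) ≈ 1.9849

1.9849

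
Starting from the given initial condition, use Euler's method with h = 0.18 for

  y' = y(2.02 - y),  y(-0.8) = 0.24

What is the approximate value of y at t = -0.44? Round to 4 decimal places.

0.4140

Euler: y_{n+1} = y_n + h·f(t_n, y_n).
t=-0.800000, y=0.240000: f=0.427200 → y ← 0.240000 + 0.18·0.427200 = 0.316896
t=-0.620000, y=0.316896: f=0.539707 → y ← 0.316896 + 0.18·0.539707 = 0.414043
y(-0.44) ≈ 0.4140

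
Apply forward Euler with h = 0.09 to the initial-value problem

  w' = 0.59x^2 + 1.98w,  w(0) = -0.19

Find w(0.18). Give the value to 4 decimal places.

-0.2633

Euler: w_{n+1} = w_n + h·f(x_n, w_n).
x=0.000000, w=-0.190000: f=-0.376200 → w ← -0.190000 + 0.09·(-0.376200) = -0.223858
x=0.090000, w=-0.223858: f=-0.438460 → w ← -0.223858 + 0.09·(-0.438460) = -0.263319
w(0.18) ≈ -0.2633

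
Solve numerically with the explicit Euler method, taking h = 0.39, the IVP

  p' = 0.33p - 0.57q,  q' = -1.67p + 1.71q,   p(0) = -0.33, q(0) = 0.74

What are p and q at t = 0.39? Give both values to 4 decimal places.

-0.5370, 1.4484

Euler on (p,q): p_{n+1} = p_n + h·p', q_{n+1} = q_n + h·q'.
0.000000: (-0.330000, 0.740000); f=(-0.530700, 1.816500) → (-0.536973, 1.448435)
(p(0.39), q(0.39)) ≈ (-0.5370, 1.4484)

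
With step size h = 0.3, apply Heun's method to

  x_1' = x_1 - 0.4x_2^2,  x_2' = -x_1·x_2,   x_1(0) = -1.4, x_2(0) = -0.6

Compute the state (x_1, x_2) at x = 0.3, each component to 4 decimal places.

-1.9546, -0.9641

Heun on (x_1,x_2): k1 = f(x_n, state_n); k2 = f(x_n + h, state_n + h·k1); state_{n+1} = state_n + (h/2)·(k1 + k2).
0.000000: (-1.400000, -0.600000)
  k1 = (-1.544000, -0.840000)
  predictor → (-1.863200, -0.852000)
  k2 = (-2.153562, -1.587446)
  → (-1.954634, -0.964117)
(x_1(0.3), x_2(0.3)) ≈ (-1.9546, -0.9641)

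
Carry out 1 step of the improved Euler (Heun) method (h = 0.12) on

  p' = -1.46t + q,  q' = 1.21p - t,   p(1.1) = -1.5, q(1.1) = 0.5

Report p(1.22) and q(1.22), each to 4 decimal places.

-1.6642, 0.1334

Heun on (p,q): k1 = f(t_n, state_n); k2 = f(t_n + h, state_n + h·k1); state_{n+1} = state_n + (h/2)·(k1 + k2).
1.100000: (-1.500000, 0.500000)
  k1 = (-1.106000, -2.915000)
  predictor → (-1.632720, 0.150200)
  k2 = (-1.631000, -3.195591)
  → (-1.664220, 0.133365)
(p(1.22), q(1.22)) ≈ (-1.6642, 0.1334)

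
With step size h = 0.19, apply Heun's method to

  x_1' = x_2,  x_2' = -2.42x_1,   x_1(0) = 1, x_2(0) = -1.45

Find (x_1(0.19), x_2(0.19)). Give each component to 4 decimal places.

Heun on (x_1,x_2): k1 = f(t_n, state_n); k2 = f(t_n + h, state_n + h·k1); state_{n+1} = state_n + (h/2)·(k1 + k2).
0.000000: (1.000000, -1.450000)
  k1 = (-1.450000, -2.420000)
  predictor → (0.724500, -1.909800)
  k2 = (-1.909800, -1.753290)
  → (0.680819, -1.846463)
(x_1(0.19), x_2(0.19)) ≈ (0.6808, -1.8465)

0.6808, -1.8465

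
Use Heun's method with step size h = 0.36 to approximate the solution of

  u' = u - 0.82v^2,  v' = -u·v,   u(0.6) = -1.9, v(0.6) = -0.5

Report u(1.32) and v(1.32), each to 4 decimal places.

-5.0107, -3.2880

Heun on (u,v): k1 = f(s_n, state_n); k2 = f(s_n + h, state_n + h·k1); state_{n+1} = state_n + (h/2)·(k1 + k2).
0.600000: (-1.900000, -0.500000)
  k1 = (-2.105000, -0.950000)
  predictor → (-2.657800, -0.842000)
  k2 = (-3.239150, -2.237868)
  → (-2.861947, -1.073816)
0.960000: (-2.861947, -1.073816)
  k1 = (-3.807474, -3.073205)
  predictor → (-4.232638, -2.180170)
  k2 = (-8.130213, -9.227869)
  → (-5.010731, -3.288010)
(u(1.32), v(1.32)) ≈ (-5.0107, -3.2880)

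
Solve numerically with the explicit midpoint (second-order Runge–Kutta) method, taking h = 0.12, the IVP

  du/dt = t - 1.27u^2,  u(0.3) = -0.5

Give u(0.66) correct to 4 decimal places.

Midpoint: k1 = f(t_n, u_n); k2 = f(t_n + h/2, u_n + (h/2)·k1); u_{n+1} = u_n + h·k2.
t=0.300000, u=-0.500000:
  k1 = f(0.300000, -0.500000) = -0.017500
  k2 = f(0.360000, -0.501050) = 0.041165
  u ← -0.500000 + 0.12·0.041165 = -0.495060
t=0.420000, u=-0.495060:
  k1 = f(0.420000, -0.495060) = 0.108743
  k2 = f(0.480000, -0.488536) = 0.176893
  u ← -0.495060 + 0.12·0.176893 = -0.473833
t=0.540000, u=-0.473833:
  k1 = f(0.540000, -0.473833) = 0.254862
  k2 = f(0.600000, -0.458541) = 0.332970
  u ← -0.473833 + 0.12·0.332970 = -0.433877
u(0.66) ≈ -0.4339

-0.4339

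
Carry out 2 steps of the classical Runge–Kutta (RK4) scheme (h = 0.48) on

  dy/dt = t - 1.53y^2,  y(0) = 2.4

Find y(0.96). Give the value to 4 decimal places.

RK4: k1 = f(t_n, y_n); k2 = f(t_n + h/2, y_n + (h/2)·k1); k3 = f(t_n + h/2, y_n + (h/2)·k2); k4 = f(t_n + h, y_n + h·k3); y_{n+1} = y_n + (h/6)·(k1 + 2k2 + 2k3 + k4).
t=0.000000, y=2.400000:
  k1 = f(0.000000, 2.400000) = -8.812800
  k2 = f(0.240000, 0.284928) = 0.115789
  k3 = f(0.240000, 2.427789) = -8.778066
  k4 = f(0.480000, -1.813472) = -4.551679
  y ← 2.400000 + (0.48/6)·(k1 + 2k2 + 2k3 + k4) = -0.055123
t=0.480000, y=-0.055123:
  k1 = f(0.480000, -0.055123) = 0.475351
  k2 = f(0.720000, 0.058962) = 0.714681
  k3 = f(0.720000, 0.116401) = 0.699270
  k4 = f(0.960000, 0.280527) = 0.839596
  y ← -0.055123 + (0.48/6)·(k1 + 2k2 + 2k3 + k4) = 0.276305
y(0.96) ≈ 0.2763

0.2763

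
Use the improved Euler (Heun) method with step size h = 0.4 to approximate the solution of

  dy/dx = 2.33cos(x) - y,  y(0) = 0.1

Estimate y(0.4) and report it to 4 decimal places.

Heun: k1 = f(x_n, y_n); k2 = f(x_n + h, y_n + h·k1); y_{n+1} = y_n + (h/2)·(k1 + k2).
x=0.000000, y=0.100000:
  k1 = f(0.000000, 0.100000) = 2.230000
  k2 = f(0.400000, 0.992000) = 1.154072
  y ← 0.100000 + (0.4/2)·(2.230000 + 1.154072) = 0.776814
y(0.4) ≈ 0.7768

0.7768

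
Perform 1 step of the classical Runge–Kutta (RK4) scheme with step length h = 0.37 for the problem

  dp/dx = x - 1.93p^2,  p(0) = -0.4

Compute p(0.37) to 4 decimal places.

-0.4728

RK4: k1 = f(x_n, p_n); k2 = f(x_n + h/2, p_n + (h/2)·k1); k3 = f(x_n + h/2, p_n + (h/2)·k2); k4 = f(x_n + h, p_n + h·k3); p_{n+1} = p_n + (h/6)·(k1 + 2k2 + 2k3 + k4).
x=0.000000, p=-0.400000:
  k1 = f(0.000000, -0.400000) = -0.308800
  k2 = f(0.185000, -0.457128) = -0.218304
  k3 = f(0.185000, -0.440386) = -0.189304
  k4 = f(0.370000, -0.470043) = -0.056414
  p ← -0.400000 + (0.37/6)·(k1 + 2k2 + 2k3 + k4) = -0.472793
p(0.37) ≈ -0.4728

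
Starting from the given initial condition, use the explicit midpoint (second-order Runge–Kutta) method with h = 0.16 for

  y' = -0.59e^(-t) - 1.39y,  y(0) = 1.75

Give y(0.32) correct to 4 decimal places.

0.9997

Midpoint: k1 = f(t_n, y_n); k2 = f(t_n + h/2, y_n + (h/2)·k1); y_{n+1} = y_n + h·k2.
t=0.000000, y=1.750000:
  k1 = f(0.000000, 1.750000) = -3.022500
  k2 = f(0.080000, 1.508200) = -2.641037
  y ← 1.750000 + 0.16·(-2.641037) = 1.327434
t=0.160000, y=1.327434:
  k1 = f(0.160000, 1.327434) = -2.347898
  k2 = f(0.240000, 1.139602) = -2.048158
  y ← 1.327434 + 0.16·(-2.048158) = 0.999729
y(0.32) ≈ 0.9997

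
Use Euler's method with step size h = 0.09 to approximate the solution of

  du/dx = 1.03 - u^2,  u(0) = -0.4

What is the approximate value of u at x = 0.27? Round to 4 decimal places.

Euler: u_{n+1} = u_n + h·f(x_n, u_n).
x=0.000000, u=-0.400000: f=0.870000 → u ← -0.400000 + 0.09·0.870000 = -0.321700
x=0.090000, u=-0.321700: f=0.926509 → u ← -0.321700 + 0.09·0.926509 = -0.238314
x=0.180000, u=-0.238314: f=0.973206 → u ← -0.238314 + 0.09·0.973206 = -0.150726
u(0.27) ≈ -0.1507

-0.1507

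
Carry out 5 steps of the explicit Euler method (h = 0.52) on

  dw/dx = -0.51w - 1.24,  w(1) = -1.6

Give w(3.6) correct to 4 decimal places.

-2.2533

Euler: w_{n+1} = w_n + h·f(x_n, w_n).
x=1.000000, w=-1.600000: f=-0.424000 → w ← -1.600000 + 0.52·(-0.424000) = -1.820480
x=1.520000, w=-1.820480: f=-0.311555 → w ← -1.820480 + 0.52·(-0.311555) = -1.982489
x=2.040000, w=-1.982489: f=-0.228931 → w ← -1.982489 + 0.52·(-0.228931) = -2.101533
x=2.560000, w=-2.101533: f=-0.168218 → w ← -2.101533 + 0.52·(-0.168218) = -2.189006
x=3.080000, w=-2.189006: f=-0.123607 → w ← -2.189006 + 0.52·(-0.123607) = -2.253282
w(3.6) ≈ -2.2533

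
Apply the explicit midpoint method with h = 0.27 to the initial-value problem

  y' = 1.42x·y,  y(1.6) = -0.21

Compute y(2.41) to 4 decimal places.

-1.7895

Midpoint: k1 = f(x_n, y_n); k2 = f(x_n + h/2, y_n + (h/2)·k1); y_{n+1} = y_n + h·k2.
x=1.600000, y=-0.210000:
  k1 = f(1.600000, -0.210000) = -0.477120
  k2 = f(1.735000, -0.274411) = -0.676067
  y ← -0.210000 + 0.27·(-0.676067) = -0.392538
x=1.870000, y=-0.392538:
  k1 = f(1.870000, -0.392538) = -1.042346
  k2 = f(2.005000, -0.533255) = -1.518229
  y ← -0.392538 + 0.27·(-1.518229) = -0.802460
x=2.140000, y=-0.802460:
  k1 = f(2.140000, -0.802460) = -2.438515
  k2 = f(2.275000, -1.131660) = -3.655826
  y ← -0.802460 + 0.27·(-3.655826) = -1.789533
y(2.41) ≈ -1.7895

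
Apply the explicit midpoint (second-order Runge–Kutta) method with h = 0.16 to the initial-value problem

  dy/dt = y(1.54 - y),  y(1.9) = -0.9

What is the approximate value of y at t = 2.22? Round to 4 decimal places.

Midpoint: k1 = f(t_n, y_n); k2 = f(t_n + h/2, y_n + (h/2)·k1); y_{n+1} = y_n + h·k2.
t=1.900000, y=-0.900000:
  k1 = f(1.900000, -0.900000) = -2.196000
  k2 = f(1.980000, -1.075680) = -2.813635
  y ← -0.900000 + 0.16·(-2.813635) = -1.350182
t=2.060000, y=-1.350182:
  k1 = f(2.060000, -1.350182) = -3.902270
  k2 = f(2.140000, -1.662363) = -5.323490
  y ← -1.350182 + 0.16·(-5.323490) = -2.201940
y(2.22) ≈ -2.2019

-2.2019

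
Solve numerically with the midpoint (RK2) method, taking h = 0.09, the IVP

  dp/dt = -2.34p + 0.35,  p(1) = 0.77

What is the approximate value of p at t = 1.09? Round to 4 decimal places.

Midpoint: k1 = f(t_n, p_n); k2 = f(t_n + h/2, p_n + (h/2)·k1); p_{n+1} = p_n + h·k2.
t=1.000000, p=0.770000:
  k1 = f(1.000000, 0.770000) = -1.451800
  k2 = f(1.045000, 0.704669) = -1.298925
  p ← 0.770000 + 0.09·(-1.298925) = 0.653097
p(1.09) ≈ 0.6531

0.6531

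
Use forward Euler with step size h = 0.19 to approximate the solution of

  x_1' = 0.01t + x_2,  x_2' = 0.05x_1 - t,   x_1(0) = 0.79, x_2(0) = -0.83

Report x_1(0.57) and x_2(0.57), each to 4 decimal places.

0.3151, -0.9203

Euler on (x_1,x_2): x_1_{n+1} = x_1_n + h·x_1', x_2_{n+1} = x_2_n + h·x_2'.
0.000000: (0.790000, -0.830000); f=(-0.830000, 0.039500) → (0.632300, -0.822495)
0.190000: (0.632300, -0.822495); f=(-0.820595, -0.158385) → (0.476387, -0.852588)
0.380000: (0.476387, -0.852588); f=(-0.848788, -0.356181) → (0.315117, -0.920262)
(x_1(0.57), x_2(0.57)) ≈ (0.3151, -0.9203)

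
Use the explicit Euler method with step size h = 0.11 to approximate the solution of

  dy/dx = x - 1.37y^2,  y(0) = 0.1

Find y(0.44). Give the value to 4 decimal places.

0.1652

Euler: y_{n+1} = y_n + h·f(x_n, y_n).
x=0.000000, y=0.100000: f=-0.013700 → y ← 0.100000 + 0.11·(-0.013700) = 0.098493
x=0.110000, y=0.098493: f=0.096710 → y ← 0.098493 + 0.11·0.096710 = 0.109131
x=0.220000, y=0.109131: f=0.203684 → y ← 0.109131 + 0.11·0.203684 = 0.131536
x=0.330000, y=0.131536: f=0.306297 → y ← 0.131536 + 0.11·0.306297 = 0.165229
y(0.44) ≈ 0.1652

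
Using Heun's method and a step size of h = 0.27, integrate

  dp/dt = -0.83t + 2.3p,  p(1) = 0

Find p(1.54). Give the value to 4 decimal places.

-0.9908

Heun: k1 = f(t_n, p_n); k2 = f(t_n + h, p_n + h·k1); p_{n+1} = p_n + (h/2)·(k1 + k2).
t=1.000000, p=0.000000:
  k1 = f(1.000000, 0.000000) = -0.830000
  k2 = f(1.270000, -0.224100) = -1.569530
  p ← 0.000000 + (0.27/2)·(-0.830000 + (-1.569530)) = -0.323937
t=1.270000, p=-0.323937:
  k1 = f(1.270000, -0.323937) = -1.799154
  k2 = f(1.540000, -0.809708) = -3.140529
  p ← -0.323937 + (0.27/2)·(-1.799154 + (-3.140529)) = -0.990794
p(1.54) ≈ -0.9908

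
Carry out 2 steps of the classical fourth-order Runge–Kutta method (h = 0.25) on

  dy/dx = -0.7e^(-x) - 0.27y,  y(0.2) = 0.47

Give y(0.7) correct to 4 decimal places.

RK4: k1 = f(x_n, y_n); k2 = f(x_n + h/2, y_n + (h/2)·k1); k3 = f(x_n + h/2, y_n + (h/2)·k2); k4 = f(x_n + h, y_n + h·k3); y_{n+1} = y_n + (h/6)·(k1 + 2k2 + 2k3 + k4).
x=0.200000, y=0.470000:
  k1 = f(0.200000, 0.470000) = -0.700012
  k2 = f(0.325000, 0.382499) = -0.609044
  k3 = f(0.325000, 0.393870) = -0.612114
  k4 = f(0.450000, 0.316972) = -0.531922
  y ← 0.470000 + (0.25/6)·(k1 + 2k2 + 2k3 + k4) = 0.316906
x=0.450000, y=0.316906:
  k1 = f(0.450000, 0.316906) = -0.531904
  k2 = f(0.575000, 0.250418) = -0.461506
  k3 = f(0.575000, 0.259218) = -0.463882
  k4 = f(0.700000, 0.200936) = -0.401862
  y ← 0.316906 + (0.25/6)·(k1 + 2k2 + 2k3 + k4) = 0.200884
y(0.7) ≈ 0.2009

0.2009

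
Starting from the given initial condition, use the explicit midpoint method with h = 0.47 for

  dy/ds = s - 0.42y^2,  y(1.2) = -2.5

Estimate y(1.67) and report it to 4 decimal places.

-3.4120

Midpoint: k1 = f(s_n, y_n); k2 = f(s_n + h/2, y_n + (h/2)·k1); y_{n+1} = y_n + h·k2.
s=1.200000, y=-2.500000:
  k1 = f(1.200000, -2.500000) = -1.425000
  k2 = f(1.435000, -2.834875) = -1.940337
  y ← -2.500000 + 0.47·(-1.940337) = -3.411958
y(1.67) ≈ -3.4120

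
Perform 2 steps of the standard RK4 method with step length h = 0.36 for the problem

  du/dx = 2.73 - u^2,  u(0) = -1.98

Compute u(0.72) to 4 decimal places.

-19.3218

RK4: k1 = f(x_n, u_n); k2 = f(x_n + h/2, u_n + (h/2)·k1); k3 = f(x_n + h/2, u_n + (h/2)·k2); k4 = f(x_n + h, u_n + h·k3); u_{n+1} = u_n + (h/6)·(k1 + 2k2 + 2k3 + k4).
x=0.000000, u=-1.980000:
  k1 = f(0.000000, -1.980000) = -1.190400
  k2 = f(0.180000, -2.194272) = -2.084830
  k3 = f(0.180000, -2.355269) = -2.817294
  k4 = f(0.360000, -2.994226) = -6.235388
  u ← -1.980000 + (0.36/6)·(k1 + 2k2 + 2k3 + k4) = -3.013802
x=0.360000, u=-3.013802:
  k1 = f(0.360000, -3.013802) = -6.353003
  k2 = f(0.540000, -4.157343) = -14.553497
  k3 = f(0.540000, -5.633431) = -29.005550
  k4 = f(0.720000, -13.455800) = -178.328558
  u ← -3.013802 + (0.36/6)·(k1 + 2k2 + 2k3 + k4) = -19.321781
u(0.72) ≈ -19.3218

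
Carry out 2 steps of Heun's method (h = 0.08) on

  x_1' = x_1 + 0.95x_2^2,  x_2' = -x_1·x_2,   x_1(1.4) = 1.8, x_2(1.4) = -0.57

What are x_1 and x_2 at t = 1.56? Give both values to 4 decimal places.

Heun on (x_1,x_2): k1 = f(t_n, state_n); k2 = f(t_n + h, state_n + h·k1); state_{n+1} = state_n + (h/2)·(k1 + k2).
1.400000: (1.800000, -0.570000)
  k1 = (2.108655, 1.026000)
  predictor → (1.968692, -0.487920)
  k2 = (2.194855, 0.960564)
  → (1.972140, -0.490537)
1.480000: (1.972140, -0.490537)
  k1 = (2.200736, 0.967409)
  predictor → (2.148199, -0.413145)
  k2 = (2.310353, 0.887517)
  → (2.152584, -0.416340)
(x_1(1.56), x_2(1.56)) ≈ (2.1526, -0.4163)

2.1526, -0.4163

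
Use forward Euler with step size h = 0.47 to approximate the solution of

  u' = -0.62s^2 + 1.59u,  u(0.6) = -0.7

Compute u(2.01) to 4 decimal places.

Euler: u_{n+1} = u_n + h·f(s_n, u_n).
s=0.600000, u=-0.700000: f=-1.336200 → u ← -0.700000 + 0.47·(-1.336200) = -1.328014
s=1.070000, u=-1.328014: f=-2.821380 → u ← -1.328014 + 0.47·(-2.821380) = -2.654063
s=1.540000, u=-2.654063: f=-5.690352 → u ← -2.654063 + 0.47·(-5.690352) = -5.328528
u(2.01) ≈ -5.3285

-5.3285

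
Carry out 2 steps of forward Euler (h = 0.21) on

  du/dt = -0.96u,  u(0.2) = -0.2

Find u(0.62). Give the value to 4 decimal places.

Euler: u_{n+1} = u_n + h·f(t_n, u_n).
t=0.200000, u=-0.200000: f=0.192000 → u ← -0.200000 + 0.21·0.192000 = -0.159680
t=0.410000, u=-0.159680: f=0.153293 → u ← -0.159680 + 0.21·0.153293 = -0.127489
u(0.62) ≈ -0.1275

-0.1275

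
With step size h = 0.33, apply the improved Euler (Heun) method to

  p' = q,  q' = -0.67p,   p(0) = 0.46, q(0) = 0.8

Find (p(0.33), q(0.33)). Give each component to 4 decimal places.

Heun on (p,q): k1 = f(t_n, state_n); k2 = f(t_n + h, state_n + h·k1); state_{n+1} = state_n + (h/2)·(k1 + k2).
0.000000: (0.460000, 0.800000)
  k1 = (0.800000, -0.308200)
  predictor → (0.724000, 0.698294)
  k2 = (0.698294, -0.485080)
  → (0.707219, 0.669109)
(p(0.33), q(0.33)) ≈ (0.7072, 0.6691)

0.7072, 0.6691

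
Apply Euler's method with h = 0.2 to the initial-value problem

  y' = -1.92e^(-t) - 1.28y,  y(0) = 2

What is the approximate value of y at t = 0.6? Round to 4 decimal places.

0.1198

Euler: y_{n+1} = y_n + h·f(t_n, y_n).
t=0.000000, y=2.000000: f=-4.480000 → y ← 2.000000 + 0.2·(-4.480000) = 1.104000
t=0.200000, y=1.104000: f=-2.985083 → y ← 1.104000 + 0.2·(-2.985083) = 0.506983
t=0.400000, y=0.506983: f=-1.935953 → y ← 0.506983 + 0.2·(-1.935953) = 0.119793
y(0.6) ≈ 0.1198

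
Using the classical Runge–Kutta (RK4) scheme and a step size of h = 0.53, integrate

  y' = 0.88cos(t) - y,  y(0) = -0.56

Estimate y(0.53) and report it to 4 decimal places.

RK4: k1 = f(t_n, y_n); k2 = f(t_n + h/2, y_n + (h/2)·k1); k3 = f(t_n + h/2, y_n + (h/2)·k2); k4 = f(t_n + h, y_n + h·k3); y_{n+1} = y_n + (h/6)·(k1 + 2k2 + 2k3 + k4).
t=0.000000, y=-0.560000:
  k1 = f(0.000000, -0.560000) = 1.440000
  k2 = f(0.265000, -0.178400) = 1.027681
  k3 = f(0.265000, -0.287664) = 1.136946
  k4 = f(0.530000, 0.042581) = 0.716689
  y ← -0.560000 + (0.53/6)·(k1 + 2k2 + 2k3 + k4) = 0.012925
y(0.53) ≈ 0.0129

0.0129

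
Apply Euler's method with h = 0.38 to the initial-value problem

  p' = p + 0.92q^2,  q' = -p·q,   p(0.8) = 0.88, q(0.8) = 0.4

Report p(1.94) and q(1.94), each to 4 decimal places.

Euler on (p,q): p_{n+1} = p_n + h·p', q_{n+1} = q_n + h·q'.
0.800000: (0.880000, 0.400000); f=(1.027200, -0.352000) → (1.270336, 0.266240)
1.180000: (1.270336, 0.266240); f=(1.335549, -0.338214) → (1.777845, 0.137719)
1.560000: (1.777845, 0.137719); f=(1.795294, -0.244842) → (2.460056, 0.044679)
(p(1.94), q(1.94)) ≈ (2.4601, 0.0447)

2.4601, 0.0447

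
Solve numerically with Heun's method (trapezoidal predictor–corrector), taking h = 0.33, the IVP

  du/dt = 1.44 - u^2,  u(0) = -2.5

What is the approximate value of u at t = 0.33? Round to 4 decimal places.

-5.8125

Heun: k1 = f(t_n, u_n); k2 = f(t_n + h, u_n + h·k1); u_{n+1} = u_n + (h/2)·(k1 + k2).
t=0.000000, u=-2.500000:
  k1 = f(0.000000, -2.500000) = -4.810000
  k2 = f(0.330000, -4.087300) = -15.266021
  u ← -2.500000 + (0.33/2)·(-4.810000 + (-15.266021)) = -5.812544
u(0.33) ≈ -5.8125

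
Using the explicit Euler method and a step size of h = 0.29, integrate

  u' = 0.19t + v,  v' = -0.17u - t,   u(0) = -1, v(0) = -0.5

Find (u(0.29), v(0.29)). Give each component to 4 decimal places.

Euler on (u,v): u_{n+1} = u_n + h·u', v_{n+1} = v_n + h·v'.
0.000000: (-1.000000, -0.500000); f=(-0.500000, 0.170000) → (-1.145000, -0.450700)
(u(0.29), v(0.29)) ≈ (-1.1450, -0.4507)

-1.1450, -0.4507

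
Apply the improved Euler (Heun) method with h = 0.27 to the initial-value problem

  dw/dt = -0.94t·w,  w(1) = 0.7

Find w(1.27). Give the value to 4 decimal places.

0.5270

Heun: k1 = f(t_n, w_n); k2 = f(t_n + h, w_n + h·k1); w_{n+1} = w_n + (h/2)·(k1 + k2).
t=1.000000, w=0.700000:
  k1 = f(1.000000, 0.700000) = -0.658000
  k2 = f(1.270000, 0.522340) = -0.623569
  w ← 0.700000 + (0.27/2)·(-0.658000 + (-0.623569)) = 0.526988
w(1.27) ≈ 0.5270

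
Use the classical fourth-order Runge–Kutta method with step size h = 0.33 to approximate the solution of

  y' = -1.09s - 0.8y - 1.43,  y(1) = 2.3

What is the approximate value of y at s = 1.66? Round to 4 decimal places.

-0.1362

RK4: k1 = f(s_n, y_n); k2 = f(s_n + h/2, y_n + (h/2)·k1); k3 = f(s_n + h/2, y_n + (h/2)·k2); k4 = f(s_n + h, y_n + h·k3); y_{n+1} = y_n + (h/6)·(k1 + 2k2 + 2k3 + k4).
s=1.000000, y=2.300000:
  k1 = f(1.000000, 2.300000) = -4.360000
  k2 = f(1.165000, 1.580600) = -3.964330
  k3 = f(1.165000, 1.645886) = -4.016558
  k4 = f(1.330000, 0.974536) = -3.659329
  y ← 2.300000 + (0.33/6)·(k1 + 2k2 + 2k3 + k4) = 0.981039
s=1.330000, y=0.981039:
  k1 = f(1.330000, 0.981039) = -3.664531
  k2 = f(1.495000, 0.376392) = -3.360663
  k3 = f(1.495000, 0.426530) = -3.400774
  k4 = f(1.660000, -0.141216) = -3.126427
  y ← 0.981039 + (0.33/6)·(k1 + 2k2 + 2k3 + k4) = -0.136222
y(1.66) ≈ -0.1362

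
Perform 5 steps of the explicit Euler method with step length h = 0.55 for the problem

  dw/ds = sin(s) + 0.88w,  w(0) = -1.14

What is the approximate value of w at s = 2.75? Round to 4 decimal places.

-4.9276

Euler: w_{n+1} = w_n + h·f(s_n, w_n).
s=0.000000, w=-1.140000: f=-1.003200 → w ← -1.140000 + 0.55·(-1.003200) = -1.691760
s=0.550000, w=-1.691760: f=-0.966062 → w ← -1.691760 + 0.55·(-0.966062) = -2.223094
s=1.100000, w=-2.223094: f=-1.065115 → w ← -2.223094 + 0.55·(-1.065115) = -2.808907
s=1.650000, w=-2.808907: f=-1.474973 → w ← -2.808907 + 0.55·(-1.474973) = -3.620143
s=2.200000, w=-3.620143: f=-2.377229 → w ← -3.620143 + 0.55·(-2.377229) = -4.927619
w(2.75) ≈ -4.9276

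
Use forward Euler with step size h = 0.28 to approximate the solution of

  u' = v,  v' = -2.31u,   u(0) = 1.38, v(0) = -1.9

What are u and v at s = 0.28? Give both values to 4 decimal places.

Euler on (u,v): u_{n+1} = u_n + h·u', v_{n+1} = v_n + h·v'.
0.000000: (1.380000, -1.900000); f=(-1.900000, -3.187800) → (0.848000, -2.792584)
(u(0.28), v(0.28)) ≈ (0.8480, -2.7926)

0.8480, -2.7926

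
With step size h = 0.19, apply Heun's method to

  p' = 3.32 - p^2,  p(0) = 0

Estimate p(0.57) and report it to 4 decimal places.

Heun: k1 = f(t_n, p_n); k2 = f(t_n + h, p_n + h·k1); p_{n+1} = p_n + (h/2)·(k1 + k2).
t=0.000000, p=0.000000:
  k1 = f(0.000000, 0.000000) = 3.320000
  k2 = f(0.190000, 0.630800) = 2.922091
  p ← 0.000000 + (0.19/2)·(3.320000 + 2.922091) = 0.592999
t=0.190000, p=0.592999:
  k1 = f(0.190000, 0.592999) = 2.968353
  k2 = f(0.380000, 1.156986) = 1.981384
  p ← 0.592999 + (0.19/2)·(2.968353 + 1.981384) = 1.063224
t=0.380000, p=1.063224:
  k1 = f(0.380000, 1.063224) = 2.189555
  k2 = f(0.570000, 1.479239) = 1.131851
  p ← 1.063224 + (0.19/2)·(2.189555 + 1.131851) = 1.378757
p(0.57) ≈ 1.3788

1.3788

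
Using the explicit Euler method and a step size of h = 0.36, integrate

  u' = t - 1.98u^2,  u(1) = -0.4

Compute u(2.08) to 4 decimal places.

0.8655

Euler: u_{n+1} = u_n + h·f(t_n, u_n).
t=1.000000, u=-0.400000: f=0.683200 → u ← -0.400000 + 0.36·0.683200 = -0.154048
t=1.360000, u=-0.154048: f=1.313013 → u ← -0.154048 + 0.36·1.313013 = 0.318637
t=1.720000, u=0.318637: f=1.518972 → u ← 0.318637 + 0.36·1.518972 = 0.865467
u(2.08) ≈ 0.8655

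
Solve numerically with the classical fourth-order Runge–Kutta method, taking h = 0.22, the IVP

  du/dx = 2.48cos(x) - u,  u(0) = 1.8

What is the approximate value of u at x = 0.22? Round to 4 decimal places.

RK4: k1 = f(x_n, u_n); k2 = f(x_n + h/2, u_n + (h/2)·k1); k3 = f(x_n + h/2, u_n + (h/2)·k2); k4 = f(x_n + h, u_n + h·k3); u_{n+1} = u_n + (h/6)·(k1 + 2k2 + 2k3 + k4).
x=0.000000, u=1.800000:
  k1 = f(0.000000, 1.800000) = 0.680000
  k2 = f(0.110000, 1.874800) = 0.590211
  k3 = f(0.110000, 1.864923) = 0.600088
  k4 = f(0.220000, 1.932019) = 0.488206
  u ← 1.800000 + (0.22/6)·(k1 + 2k2 + 2k3 + k4) = 1.930123
u(0.22) ≈ 1.9301

1.9301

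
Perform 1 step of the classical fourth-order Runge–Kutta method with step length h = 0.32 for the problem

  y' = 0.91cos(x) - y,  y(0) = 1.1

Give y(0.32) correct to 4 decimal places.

1.0434

RK4: k1 = f(x_n, y_n); k2 = f(x_n + h/2, y_n + (h/2)·k1); k3 = f(x_n + h/2, y_n + (h/2)·k2); k4 = f(x_n + h, y_n + h·k3); y_{n+1} = y_n + (h/6)·(k1 + 2k2 + 2k3 + k4).
x=0.000000, y=1.100000:
  k1 = f(0.000000, 1.100000) = -0.190000
  k2 = f(0.160000, 1.069600) = -0.171223
  k3 = f(0.160000, 1.072604) = -0.174227
  k4 = f(0.320000, 1.044247) = -0.180443
  y ← 1.100000 + (0.32/6)·(k1 + 2k2 + 2k3 + k4) = 1.043395
y(0.32) ≈ 1.0434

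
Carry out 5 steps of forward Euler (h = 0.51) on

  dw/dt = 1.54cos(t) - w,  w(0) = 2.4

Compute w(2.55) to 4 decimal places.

Euler: w_{n+1} = w_n + h·f(t_n, w_n).
t=0.000000, w=2.400000: f=-0.860000 → w ← 2.400000 + 0.51·(-0.860000) = 1.961400
t=0.510000, w=1.961400: f=-0.617373 → w ← 1.961400 + 0.51·(-0.617373) = 1.646540
t=1.020000, w=1.646540: f=-0.840556 → w ← 1.646540 + 0.51·(-0.840556) = 1.217856
t=1.530000, w=1.217856: f=-1.155047 → w ← 1.217856 + 0.51·(-1.155047) = 0.628782
t=2.040000, w=0.628782: f=-1.325133 → w ← 0.628782 + 0.51·(-1.325133) = -0.047036
w(2.55) ≈ -0.0470

-0.0470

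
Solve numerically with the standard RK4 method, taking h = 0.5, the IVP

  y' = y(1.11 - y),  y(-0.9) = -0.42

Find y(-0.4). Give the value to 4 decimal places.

RK4: k1 = f(x_n, y_n); k2 = f(x_n + h/2, y_n + (h/2)·k1); k3 = f(x_n + h/2, y_n + (h/2)·k2); k4 = f(x_n + h, y_n + h·k3); y_{n+1} = y_n + (h/6)·(k1 + 2k2 + 2k3 + k4).
x=-0.900000, y=-0.420000:
  k1 = f(-0.900000, -0.420000) = -0.642600
  k2 = f(-0.650000, -0.580650) = -0.981676
  k3 = f(-0.650000, -0.665419) = -1.181397
  k4 = f(-0.400000, -1.010699) = -2.143388
  y ← -0.420000 + (0.5/6)·(k1 + 2k2 + 2k3 + k4) = -1.012678
y(-0.4) ≈ -1.0127

-1.0127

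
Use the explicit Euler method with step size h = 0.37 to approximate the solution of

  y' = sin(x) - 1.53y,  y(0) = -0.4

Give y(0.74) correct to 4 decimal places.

0.0585

Euler: y_{n+1} = y_n + h·f(x_n, y_n).
x=0.000000, y=-0.400000: f=0.612000 → y ← -0.400000 + 0.37·0.612000 = -0.173560
x=0.370000, y=-0.173560: f=0.627162 → y ← -0.173560 + 0.37·0.627162 = 0.058490
y(0.74) ≈ 0.0585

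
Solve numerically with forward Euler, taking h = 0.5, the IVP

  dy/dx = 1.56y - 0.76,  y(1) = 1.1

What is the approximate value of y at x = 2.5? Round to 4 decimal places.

Euler: y_{n+1} = y_n + h·f(x_n, y_n).
x=1.000000, y=1.100000: f=0.956000 → y ← 1.100000 + 0.5·0.956000 = 1.578000
x=1.500000, y=1.578000: f=1.701680 → y ← 1.578000 + 0.5·1.701680 = 2.428840
x=2.000000, y=2.428840: f=3.028990 → y ← 2.428840 + 0.5·3.028990 = 3.943335
y(2.5) ≈ 3.9433

3.9433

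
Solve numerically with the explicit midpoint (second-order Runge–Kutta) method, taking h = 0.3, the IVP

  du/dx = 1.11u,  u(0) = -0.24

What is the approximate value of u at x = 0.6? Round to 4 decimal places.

Midpoint: k1 = f(x_n, u_n); k2 = f(x_n + h/2, u_n + (h/2)·k1); u_{n+1} = u_n + h·k2.
x=0.000000, u=-0.240000:
  k1 = f(0.000000, -0.240000) = -0.266400
  k2 = f(0.150000, -0.279960) = -0.310756
  u ← -0.240000 + 0.3·(-0.310756) = -0.333227
x=0.300000, u=-0.333227:
  k1 = f(0.300000, -0.333227) = -0.369882
  k2 = f(0.450000, -0.388709) = -0.431467
  u ← -0.333227 + 0.3·(-0.431467) = -0.462667
u(0.6) ≈ -0.4627

-0.4627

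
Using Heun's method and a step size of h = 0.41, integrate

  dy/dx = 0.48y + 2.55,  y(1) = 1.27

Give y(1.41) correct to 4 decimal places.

2.6929

Heun: k1 = f(x_n, y_n); k2 = f(x_n + h, y_n + h·k1); y_{n+1} = y_n + (h/2)·(k1 + k2).
x=1.000000, y=1.270000:
  k1 = f(1.000000, 1.270000) = 3.159600
  k2 = f(1.410000, 2.565436) = 3.781409
  y ← 1.270000 + (0.41/2)·(3.159600 + 3.781409) = 2.692907
y(1.41) ≈ 2.6929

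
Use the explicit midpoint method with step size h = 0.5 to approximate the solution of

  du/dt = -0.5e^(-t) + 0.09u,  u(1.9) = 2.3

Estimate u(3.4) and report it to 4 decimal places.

2.5695

Midpoint: k1 = f(t_n, u_n); k2 = f(t_n + h/2, u_n + (h/2)·k1); u_{n+1} = u_n + h·k2.
t=1.900000, u=2.300000:
  k1 = f(1.900000, 2.300000) = 0.132216
  k2 = f(2.150000, 2.333054) = 0.151733
  u ← 2.300000 + 0.5·0.151733 = 2.375866
t=2.400000, u=2.375866:
  k1 = f(2.400000, 2.375866) = 0.168469
  k2 = f(2.650000, 2.417984) = 0.182293
  u ← 2.375866 + 0.5·0.182293 = 2.467013
t=2.900000, u=2.467013:
  k1 = f(2.900000, 2.467013) = 0.194520
  k2 = f(3.150000, 2.515643) = 0.204982
  u ← 2.467013 + 0.5·0.204982 = 2.569504
u(3.4) ≈ 2.5695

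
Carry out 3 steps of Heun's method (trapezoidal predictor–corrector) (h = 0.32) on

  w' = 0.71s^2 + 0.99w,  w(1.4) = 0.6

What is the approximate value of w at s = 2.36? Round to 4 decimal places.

Heun: k1 = f(s_n, w_n); k2 = f(s_n + h, w_n + h·k1); w_{n+1} = w_n + (h/2)·(k1 + k2).
s=1.400000, w=0.600000:
  k1 = f(1.400000, 0.600000) = 1.985600
  k2 = f(1.720000, 1.235392) = 3.323502
  w ← 0.600000 + (0.32/2)·(1.985600 + 3.323502) = 1.449456
s=1.720000, w=1.449456:
  k1 = f(1.720000, 1.449456) = 3.535426
  k2 = f(2.040000, 2.580793) = 5.509721
  w ← 1.449456 + (0.32/2)·(3.535426 + 5.509721) = 2.896680
s=2.040000, w=2.896680:
  k1 = f(2.040000, 2.896680) = 5.822449
  k2 = f(2.360000, 4.759863) = 8.666681
  w ← 2.896680 + (0.32/2)·(5.822449 + 8.666681) = 5.214941
w(2.36) ≈ 5.2149

5.2149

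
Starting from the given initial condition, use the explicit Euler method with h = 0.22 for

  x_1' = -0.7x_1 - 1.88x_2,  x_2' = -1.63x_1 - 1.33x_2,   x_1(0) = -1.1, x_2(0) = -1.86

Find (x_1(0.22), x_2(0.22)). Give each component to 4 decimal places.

Euler on (x_1,x_2): x_1_{n+1} = x_1_n + h·x_1', x_2_{n+1} = x_2_n + h·x_2'.
0.000000: (-1.100000, -1.860000); f=(4.266800, 4.266800) → (-0.161304, -0.921304)
(x_1(0.22), x_2(0.22)) ≈ (-0.1613, -0.9213)

-0.1613, -0.9213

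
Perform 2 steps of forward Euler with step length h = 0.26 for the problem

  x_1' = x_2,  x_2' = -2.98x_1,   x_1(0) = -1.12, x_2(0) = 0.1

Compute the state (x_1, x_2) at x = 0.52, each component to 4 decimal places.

-0.8424, 1.8154

Euler on (x_1,x_2): x_1_{n+1} = x_1_n + h·x_1', x_2_{n+1} = x_2_n + h·x_2'.
0.000000: (-1.120000, 0.100000); f=(0.100000, 3.337600) → (-1.094000, 0.967776)
0.260000: (-1.094000, 0.967776); f=(0.967776, 3.260120) → (-0.842378, 1.815407)
(x_1(0.52), x_2(0.52)) ≈ (-0.8424, 1.8154)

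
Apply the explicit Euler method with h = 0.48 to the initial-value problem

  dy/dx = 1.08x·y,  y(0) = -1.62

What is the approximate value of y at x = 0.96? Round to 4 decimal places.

Euler: y_{n+1} = y_n + h·f(x_n, y_n).
x=0.000000, y=-1.620000: f=0.000000 → y ← -1.620000 + 0.48·0.000000 = -1.620000
x=0.480000, y=-1.620000: f=-0.839808 → y ← -1.620000 + 0.48·(-0.839808) = -2.023108
y(0.96) ≈ -2.0231

-2.0231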